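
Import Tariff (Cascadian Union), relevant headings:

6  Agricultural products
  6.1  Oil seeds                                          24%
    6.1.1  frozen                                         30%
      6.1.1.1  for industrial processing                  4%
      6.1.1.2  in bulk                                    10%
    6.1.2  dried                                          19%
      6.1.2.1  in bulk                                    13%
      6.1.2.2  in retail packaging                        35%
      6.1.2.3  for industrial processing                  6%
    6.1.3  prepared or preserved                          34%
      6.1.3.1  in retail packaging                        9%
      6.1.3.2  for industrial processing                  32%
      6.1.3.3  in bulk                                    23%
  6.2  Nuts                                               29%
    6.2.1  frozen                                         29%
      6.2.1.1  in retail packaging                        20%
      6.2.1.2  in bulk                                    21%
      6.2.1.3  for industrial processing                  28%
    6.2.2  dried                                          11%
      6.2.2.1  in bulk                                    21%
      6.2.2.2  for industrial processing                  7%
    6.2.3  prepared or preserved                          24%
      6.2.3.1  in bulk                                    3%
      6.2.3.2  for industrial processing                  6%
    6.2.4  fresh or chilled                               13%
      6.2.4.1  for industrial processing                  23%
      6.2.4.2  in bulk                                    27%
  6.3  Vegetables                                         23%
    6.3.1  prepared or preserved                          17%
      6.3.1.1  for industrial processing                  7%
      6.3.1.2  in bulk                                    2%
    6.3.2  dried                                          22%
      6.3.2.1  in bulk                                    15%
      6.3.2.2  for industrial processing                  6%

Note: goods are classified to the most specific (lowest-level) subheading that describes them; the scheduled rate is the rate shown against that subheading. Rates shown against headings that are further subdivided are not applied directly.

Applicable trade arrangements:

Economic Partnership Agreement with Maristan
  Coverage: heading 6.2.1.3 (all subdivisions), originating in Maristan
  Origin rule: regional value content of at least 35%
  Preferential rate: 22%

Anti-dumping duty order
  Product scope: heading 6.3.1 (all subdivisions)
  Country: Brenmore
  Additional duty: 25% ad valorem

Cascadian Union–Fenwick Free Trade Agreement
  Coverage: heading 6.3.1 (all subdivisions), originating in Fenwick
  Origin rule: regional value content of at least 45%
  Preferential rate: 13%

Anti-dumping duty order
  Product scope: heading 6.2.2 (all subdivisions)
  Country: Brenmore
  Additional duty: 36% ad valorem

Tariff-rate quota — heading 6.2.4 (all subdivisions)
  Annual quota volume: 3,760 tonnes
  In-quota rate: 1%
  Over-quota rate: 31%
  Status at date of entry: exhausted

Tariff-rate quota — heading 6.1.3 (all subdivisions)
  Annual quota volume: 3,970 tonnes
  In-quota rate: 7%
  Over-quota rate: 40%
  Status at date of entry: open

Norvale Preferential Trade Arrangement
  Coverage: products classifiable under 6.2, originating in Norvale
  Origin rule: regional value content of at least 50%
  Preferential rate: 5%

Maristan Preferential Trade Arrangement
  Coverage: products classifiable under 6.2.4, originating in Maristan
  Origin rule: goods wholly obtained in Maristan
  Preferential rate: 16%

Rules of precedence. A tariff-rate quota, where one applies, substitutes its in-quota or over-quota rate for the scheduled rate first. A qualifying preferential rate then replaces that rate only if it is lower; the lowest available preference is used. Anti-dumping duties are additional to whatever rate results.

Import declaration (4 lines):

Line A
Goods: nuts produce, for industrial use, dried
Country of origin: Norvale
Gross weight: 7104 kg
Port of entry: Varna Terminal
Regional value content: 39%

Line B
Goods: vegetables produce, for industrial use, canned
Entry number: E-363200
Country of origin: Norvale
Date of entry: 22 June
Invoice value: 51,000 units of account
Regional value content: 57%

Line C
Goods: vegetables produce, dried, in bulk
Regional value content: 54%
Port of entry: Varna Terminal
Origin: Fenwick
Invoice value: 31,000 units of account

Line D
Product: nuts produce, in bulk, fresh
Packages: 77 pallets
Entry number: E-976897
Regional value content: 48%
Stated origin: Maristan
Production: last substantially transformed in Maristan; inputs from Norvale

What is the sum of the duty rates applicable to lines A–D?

Line A: nuts → 6.2; dried → 6.2.2; for industrial use → 6.2.2.2. Scheduled 7%. Norvale agreement on 6.2: RVC < 50%. → 7%.
Line B: vegetables → 6.3; canned → 6.3.1; for industrial use → 6.3.1.1. Scheduled 7%. Norvale agreement on 6.2: 6.3.1.1 not covered. → 7%.
Line C: vegetables → 6.3; dried → 6.3.2; in bulk → 6.3.2.1. Scheduled 15%. Fenwick agreement on 6.3.1: 6.3.2.1 not covered. → 15%.
Line D: nuts → 6.2; fresh → 6.2.4; in bulk → 6.2.4.2. Scheduled 27%. quota on 6.2.4 exhausted → over-quota 31%; Maristan agreement on 6.2.1.3: 6.2.4.2 not covered; Maristan agreement on 6.2.4: not wholly obtained. → 31%.
Sum: 7% + 7% + 15% + 31% = 60%.

60%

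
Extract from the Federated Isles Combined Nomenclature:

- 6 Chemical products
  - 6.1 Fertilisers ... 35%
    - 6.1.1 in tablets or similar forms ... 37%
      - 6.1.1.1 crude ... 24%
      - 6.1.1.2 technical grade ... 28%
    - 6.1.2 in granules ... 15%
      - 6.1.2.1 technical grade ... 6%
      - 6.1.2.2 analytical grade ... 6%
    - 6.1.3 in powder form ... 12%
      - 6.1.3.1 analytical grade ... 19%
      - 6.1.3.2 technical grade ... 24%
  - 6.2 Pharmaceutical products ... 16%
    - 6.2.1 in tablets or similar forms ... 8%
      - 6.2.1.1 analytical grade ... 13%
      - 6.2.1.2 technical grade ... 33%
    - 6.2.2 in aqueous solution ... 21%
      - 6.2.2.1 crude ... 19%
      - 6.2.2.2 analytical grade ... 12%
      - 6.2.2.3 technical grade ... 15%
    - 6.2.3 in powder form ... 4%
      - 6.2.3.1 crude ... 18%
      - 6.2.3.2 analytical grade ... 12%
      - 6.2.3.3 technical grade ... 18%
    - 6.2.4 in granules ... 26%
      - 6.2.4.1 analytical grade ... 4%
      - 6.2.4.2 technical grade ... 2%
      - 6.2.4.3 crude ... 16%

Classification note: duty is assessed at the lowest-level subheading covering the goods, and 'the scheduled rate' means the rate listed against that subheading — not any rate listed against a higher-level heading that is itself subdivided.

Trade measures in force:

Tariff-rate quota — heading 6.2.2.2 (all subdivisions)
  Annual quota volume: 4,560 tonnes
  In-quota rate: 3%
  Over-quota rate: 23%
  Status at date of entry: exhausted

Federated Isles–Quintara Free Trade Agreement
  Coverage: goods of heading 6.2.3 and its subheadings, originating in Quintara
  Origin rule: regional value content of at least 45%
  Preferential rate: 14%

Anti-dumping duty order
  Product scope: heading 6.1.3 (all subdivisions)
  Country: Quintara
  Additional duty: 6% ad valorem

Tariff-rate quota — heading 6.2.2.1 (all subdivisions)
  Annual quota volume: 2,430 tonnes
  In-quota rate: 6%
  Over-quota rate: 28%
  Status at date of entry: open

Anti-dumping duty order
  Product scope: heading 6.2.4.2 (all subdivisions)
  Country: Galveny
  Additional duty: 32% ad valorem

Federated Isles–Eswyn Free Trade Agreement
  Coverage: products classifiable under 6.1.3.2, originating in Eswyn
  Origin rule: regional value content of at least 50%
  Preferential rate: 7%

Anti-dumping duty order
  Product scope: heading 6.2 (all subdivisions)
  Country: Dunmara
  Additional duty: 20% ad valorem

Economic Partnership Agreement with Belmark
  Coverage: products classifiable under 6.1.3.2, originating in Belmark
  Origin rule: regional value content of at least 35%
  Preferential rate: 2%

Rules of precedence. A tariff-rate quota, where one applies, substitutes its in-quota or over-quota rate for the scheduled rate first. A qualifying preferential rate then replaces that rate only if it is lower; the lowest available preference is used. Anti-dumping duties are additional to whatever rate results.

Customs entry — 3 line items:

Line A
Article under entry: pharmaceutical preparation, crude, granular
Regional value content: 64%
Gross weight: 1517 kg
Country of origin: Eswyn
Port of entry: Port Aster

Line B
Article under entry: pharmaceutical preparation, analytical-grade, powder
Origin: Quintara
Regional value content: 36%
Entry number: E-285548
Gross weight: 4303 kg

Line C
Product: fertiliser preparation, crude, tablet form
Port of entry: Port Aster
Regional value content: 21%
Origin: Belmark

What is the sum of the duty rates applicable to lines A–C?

Line A: pharmaceutical → 6.2; granular → 6.2.4; crude → 6.2.4.3. Scheduled 16%. Eswyn agreement on 6.1.3.2: 6.2.4.3 not covered. → 16%.
Line B: pharmaceutical → 6.2; powder → 6.2.3; analytical-grade → 6.2.3.2. Scheduled 12%. Quintara agreement on 6.2.3: RVC < 45%. → 12%.
Line C: fertiliser → 6.1; tablet form → 6.1.1; crude → 6.1.1.1. Scheduled 24%. Belmark agreement on 6.1.3.2: 6.1.1.1 not covered. → 24%.
Sum: 16% + 12% + 24% = 52%.

52%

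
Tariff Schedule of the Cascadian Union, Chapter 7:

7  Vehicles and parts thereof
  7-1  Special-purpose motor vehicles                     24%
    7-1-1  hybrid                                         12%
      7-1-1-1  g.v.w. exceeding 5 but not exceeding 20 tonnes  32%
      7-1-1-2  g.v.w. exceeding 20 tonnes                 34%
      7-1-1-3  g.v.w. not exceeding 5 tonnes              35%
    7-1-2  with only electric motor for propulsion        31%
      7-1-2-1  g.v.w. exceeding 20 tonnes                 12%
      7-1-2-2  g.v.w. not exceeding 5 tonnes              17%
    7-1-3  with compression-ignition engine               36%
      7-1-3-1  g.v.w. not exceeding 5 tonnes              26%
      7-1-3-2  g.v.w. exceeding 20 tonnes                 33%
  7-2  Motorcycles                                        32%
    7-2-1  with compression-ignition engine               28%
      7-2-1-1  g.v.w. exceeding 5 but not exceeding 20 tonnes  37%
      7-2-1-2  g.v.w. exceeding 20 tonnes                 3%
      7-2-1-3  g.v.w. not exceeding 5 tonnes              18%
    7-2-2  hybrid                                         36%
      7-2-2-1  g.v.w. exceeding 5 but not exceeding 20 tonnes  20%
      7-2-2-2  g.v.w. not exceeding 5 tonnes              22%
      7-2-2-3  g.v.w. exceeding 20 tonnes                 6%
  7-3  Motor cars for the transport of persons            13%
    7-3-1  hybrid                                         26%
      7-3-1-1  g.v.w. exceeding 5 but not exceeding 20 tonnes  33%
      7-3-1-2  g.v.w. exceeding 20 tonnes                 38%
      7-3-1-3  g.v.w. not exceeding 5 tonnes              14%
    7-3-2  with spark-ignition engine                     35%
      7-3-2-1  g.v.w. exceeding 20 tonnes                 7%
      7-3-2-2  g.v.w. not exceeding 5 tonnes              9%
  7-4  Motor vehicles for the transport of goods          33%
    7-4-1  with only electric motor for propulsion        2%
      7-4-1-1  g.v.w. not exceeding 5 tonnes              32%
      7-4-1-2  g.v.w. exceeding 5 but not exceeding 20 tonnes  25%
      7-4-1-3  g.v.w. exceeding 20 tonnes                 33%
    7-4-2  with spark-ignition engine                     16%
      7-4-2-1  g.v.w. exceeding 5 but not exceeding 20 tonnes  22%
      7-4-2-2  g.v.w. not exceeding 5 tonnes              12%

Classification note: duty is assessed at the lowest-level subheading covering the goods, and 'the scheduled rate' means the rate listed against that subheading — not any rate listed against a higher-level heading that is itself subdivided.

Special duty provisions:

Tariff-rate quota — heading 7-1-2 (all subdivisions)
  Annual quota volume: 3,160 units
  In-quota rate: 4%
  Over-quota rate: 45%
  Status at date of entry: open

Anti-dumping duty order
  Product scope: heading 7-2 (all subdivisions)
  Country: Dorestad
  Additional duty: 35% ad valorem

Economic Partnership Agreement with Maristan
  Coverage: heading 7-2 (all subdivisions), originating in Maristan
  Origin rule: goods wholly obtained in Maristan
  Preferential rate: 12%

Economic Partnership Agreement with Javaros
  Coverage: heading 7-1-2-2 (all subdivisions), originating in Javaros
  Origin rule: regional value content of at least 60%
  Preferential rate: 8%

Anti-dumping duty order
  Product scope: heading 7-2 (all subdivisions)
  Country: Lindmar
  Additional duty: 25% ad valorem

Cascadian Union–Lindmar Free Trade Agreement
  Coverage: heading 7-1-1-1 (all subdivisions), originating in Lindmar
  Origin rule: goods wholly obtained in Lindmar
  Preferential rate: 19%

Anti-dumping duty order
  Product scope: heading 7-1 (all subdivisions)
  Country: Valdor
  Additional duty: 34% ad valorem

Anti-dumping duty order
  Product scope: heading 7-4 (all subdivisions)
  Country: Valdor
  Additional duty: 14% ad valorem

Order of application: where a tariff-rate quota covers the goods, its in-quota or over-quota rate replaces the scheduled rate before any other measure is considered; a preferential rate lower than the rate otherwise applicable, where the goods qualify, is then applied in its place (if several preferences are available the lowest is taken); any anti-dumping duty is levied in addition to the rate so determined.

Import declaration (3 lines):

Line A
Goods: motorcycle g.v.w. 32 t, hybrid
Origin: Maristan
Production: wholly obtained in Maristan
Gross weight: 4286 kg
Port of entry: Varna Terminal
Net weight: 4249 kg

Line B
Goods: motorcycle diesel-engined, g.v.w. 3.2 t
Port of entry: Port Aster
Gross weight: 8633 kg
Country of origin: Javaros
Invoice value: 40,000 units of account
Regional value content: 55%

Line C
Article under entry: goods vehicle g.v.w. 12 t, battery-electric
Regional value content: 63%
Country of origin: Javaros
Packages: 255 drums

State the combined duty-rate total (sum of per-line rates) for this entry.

Line A: motorcycle → 7-2; hybrid → 7-2-2; g.v.w. 32 t → 7-2-2-3. Scheduled 6%. Maristan agreement on 7-2: wholly obtained → 12% available; preference 12% not lower than 6% → no reduction. → 6%.
Line B: motorcycle → 7-2; diesel-engined → 7-2-1; g.v.w. 3.2 t → 7-2-1-3. Scheduled 18%. Javaros agreement on 7-1-2-2: 7-2-1-3 not covered. → 18%.
Line C: goods vehicle → 7-4; battery-electric → 7-4-1; g.v.w. 12 t → 7-4-1-2. Scheduled 25%. Javaros agreement on 7-1-2-2: 7-4-1-2 not covered. → 25%.
Sum: 6% + 18% + 25% = 49%.

49%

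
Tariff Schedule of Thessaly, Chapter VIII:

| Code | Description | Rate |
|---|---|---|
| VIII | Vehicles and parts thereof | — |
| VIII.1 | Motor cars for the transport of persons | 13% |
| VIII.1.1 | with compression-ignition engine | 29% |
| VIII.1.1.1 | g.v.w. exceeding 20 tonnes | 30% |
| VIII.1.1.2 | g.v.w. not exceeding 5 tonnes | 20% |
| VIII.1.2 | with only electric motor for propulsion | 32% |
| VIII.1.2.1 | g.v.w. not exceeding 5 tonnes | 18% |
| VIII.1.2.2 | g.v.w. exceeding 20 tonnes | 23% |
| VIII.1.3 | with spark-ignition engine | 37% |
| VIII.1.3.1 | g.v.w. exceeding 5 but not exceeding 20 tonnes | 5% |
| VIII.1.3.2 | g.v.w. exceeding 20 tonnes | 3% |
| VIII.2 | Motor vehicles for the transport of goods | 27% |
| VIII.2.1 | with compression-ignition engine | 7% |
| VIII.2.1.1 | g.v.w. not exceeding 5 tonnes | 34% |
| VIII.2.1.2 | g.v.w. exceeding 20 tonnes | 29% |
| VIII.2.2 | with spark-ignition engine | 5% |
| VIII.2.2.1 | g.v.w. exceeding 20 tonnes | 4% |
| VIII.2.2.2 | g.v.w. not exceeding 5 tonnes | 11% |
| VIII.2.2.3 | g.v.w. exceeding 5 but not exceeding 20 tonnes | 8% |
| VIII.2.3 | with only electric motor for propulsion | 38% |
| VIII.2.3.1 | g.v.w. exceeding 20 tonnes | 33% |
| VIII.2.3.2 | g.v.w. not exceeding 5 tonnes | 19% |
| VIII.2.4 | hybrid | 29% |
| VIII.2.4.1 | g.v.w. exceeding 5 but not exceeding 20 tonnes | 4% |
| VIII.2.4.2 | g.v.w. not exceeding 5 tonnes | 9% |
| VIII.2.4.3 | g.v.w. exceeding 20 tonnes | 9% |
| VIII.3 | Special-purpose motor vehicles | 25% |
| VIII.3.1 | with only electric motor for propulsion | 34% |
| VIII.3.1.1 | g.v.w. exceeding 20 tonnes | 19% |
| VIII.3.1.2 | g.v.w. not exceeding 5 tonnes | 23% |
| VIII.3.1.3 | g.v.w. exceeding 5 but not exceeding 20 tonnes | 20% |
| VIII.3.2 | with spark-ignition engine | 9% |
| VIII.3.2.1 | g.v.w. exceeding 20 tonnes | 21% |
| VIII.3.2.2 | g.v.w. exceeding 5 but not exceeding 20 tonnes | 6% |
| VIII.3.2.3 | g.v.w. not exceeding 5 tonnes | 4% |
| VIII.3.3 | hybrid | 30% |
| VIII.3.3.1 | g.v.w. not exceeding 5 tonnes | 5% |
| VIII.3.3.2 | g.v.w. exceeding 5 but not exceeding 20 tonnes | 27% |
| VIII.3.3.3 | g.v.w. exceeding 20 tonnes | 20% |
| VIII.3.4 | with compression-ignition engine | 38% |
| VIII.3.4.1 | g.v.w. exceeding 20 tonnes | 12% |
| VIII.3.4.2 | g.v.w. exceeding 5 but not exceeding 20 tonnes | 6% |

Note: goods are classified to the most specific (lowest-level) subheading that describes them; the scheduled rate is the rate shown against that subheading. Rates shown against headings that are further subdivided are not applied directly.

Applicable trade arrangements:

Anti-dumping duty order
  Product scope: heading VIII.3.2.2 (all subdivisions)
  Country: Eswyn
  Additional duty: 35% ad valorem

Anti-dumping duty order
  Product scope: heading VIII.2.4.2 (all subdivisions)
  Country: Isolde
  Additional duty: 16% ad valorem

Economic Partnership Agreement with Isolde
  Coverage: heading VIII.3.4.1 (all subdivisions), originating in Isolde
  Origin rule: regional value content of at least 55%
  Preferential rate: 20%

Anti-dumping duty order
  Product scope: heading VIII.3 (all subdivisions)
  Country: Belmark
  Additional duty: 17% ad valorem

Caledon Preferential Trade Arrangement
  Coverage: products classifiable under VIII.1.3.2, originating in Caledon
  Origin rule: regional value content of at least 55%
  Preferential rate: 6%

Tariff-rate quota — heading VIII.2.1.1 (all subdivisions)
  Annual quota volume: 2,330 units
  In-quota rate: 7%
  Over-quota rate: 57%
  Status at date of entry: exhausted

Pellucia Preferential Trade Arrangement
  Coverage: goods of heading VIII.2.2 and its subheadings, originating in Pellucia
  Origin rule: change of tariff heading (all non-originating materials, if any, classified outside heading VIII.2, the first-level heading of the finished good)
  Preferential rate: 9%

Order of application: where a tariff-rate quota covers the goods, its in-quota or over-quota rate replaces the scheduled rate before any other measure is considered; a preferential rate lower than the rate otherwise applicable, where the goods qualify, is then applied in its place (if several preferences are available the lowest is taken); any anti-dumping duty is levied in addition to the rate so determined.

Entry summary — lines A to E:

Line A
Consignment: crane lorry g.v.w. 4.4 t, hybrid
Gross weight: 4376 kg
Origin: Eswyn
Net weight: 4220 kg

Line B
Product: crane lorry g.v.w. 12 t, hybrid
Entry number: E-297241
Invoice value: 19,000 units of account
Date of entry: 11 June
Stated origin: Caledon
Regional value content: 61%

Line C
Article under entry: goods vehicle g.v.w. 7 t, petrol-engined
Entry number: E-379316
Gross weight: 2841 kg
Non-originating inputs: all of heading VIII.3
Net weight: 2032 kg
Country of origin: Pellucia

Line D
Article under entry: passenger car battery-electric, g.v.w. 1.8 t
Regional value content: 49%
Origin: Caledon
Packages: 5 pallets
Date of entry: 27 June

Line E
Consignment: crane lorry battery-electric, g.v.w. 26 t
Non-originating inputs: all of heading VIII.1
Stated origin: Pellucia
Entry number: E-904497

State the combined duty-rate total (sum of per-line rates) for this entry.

77%

Line A: crane lorry → VIII.3; hybrid → VIII.3.3; g.v.w. 4.4 t → VIII.3.3.1. Scheduled 5%. No special measure applies. → 5%.
Line B: crane lorry → VIII.3; hybrid → VIII.3.3; g.v.w. 12 t → VIII.3.3.2. Scheduled 27%. Caledon agreement on VIII.1.3.2: VIII.3.3.2 not covered. → 27%.
Line C: goods vehicle → VIII.2; petrol-engined → VIII.2.2; g.v.w. 7 t → VIII.2.2.3. Scheduled 8%. Pellucia agreement on VIII.2.2: CTH met → 9% available; preference 9% not lower than 8% → no reduction. → 8%.
Line D: passenger car → VIII.1; battery-electric → VIII.1.2; g.v.w. 1.8 t → VIII.1.2.1. Scheduled 18%. Caledon agreement on VIII.1.3.2: VIII.1.2.1 not covered. → 18%.
Line E: crane lorry → VIII.3; battery-electric → VIII.3.1; g.v.w. 26 t → VIII.3.1.1. Scheduled 19%. Pellucia agreement on VIII.2.2: VIII.3.1.1 not covered. → 19%.
Sum: 5% + 27% + 8% + 18% + 19% = 77%.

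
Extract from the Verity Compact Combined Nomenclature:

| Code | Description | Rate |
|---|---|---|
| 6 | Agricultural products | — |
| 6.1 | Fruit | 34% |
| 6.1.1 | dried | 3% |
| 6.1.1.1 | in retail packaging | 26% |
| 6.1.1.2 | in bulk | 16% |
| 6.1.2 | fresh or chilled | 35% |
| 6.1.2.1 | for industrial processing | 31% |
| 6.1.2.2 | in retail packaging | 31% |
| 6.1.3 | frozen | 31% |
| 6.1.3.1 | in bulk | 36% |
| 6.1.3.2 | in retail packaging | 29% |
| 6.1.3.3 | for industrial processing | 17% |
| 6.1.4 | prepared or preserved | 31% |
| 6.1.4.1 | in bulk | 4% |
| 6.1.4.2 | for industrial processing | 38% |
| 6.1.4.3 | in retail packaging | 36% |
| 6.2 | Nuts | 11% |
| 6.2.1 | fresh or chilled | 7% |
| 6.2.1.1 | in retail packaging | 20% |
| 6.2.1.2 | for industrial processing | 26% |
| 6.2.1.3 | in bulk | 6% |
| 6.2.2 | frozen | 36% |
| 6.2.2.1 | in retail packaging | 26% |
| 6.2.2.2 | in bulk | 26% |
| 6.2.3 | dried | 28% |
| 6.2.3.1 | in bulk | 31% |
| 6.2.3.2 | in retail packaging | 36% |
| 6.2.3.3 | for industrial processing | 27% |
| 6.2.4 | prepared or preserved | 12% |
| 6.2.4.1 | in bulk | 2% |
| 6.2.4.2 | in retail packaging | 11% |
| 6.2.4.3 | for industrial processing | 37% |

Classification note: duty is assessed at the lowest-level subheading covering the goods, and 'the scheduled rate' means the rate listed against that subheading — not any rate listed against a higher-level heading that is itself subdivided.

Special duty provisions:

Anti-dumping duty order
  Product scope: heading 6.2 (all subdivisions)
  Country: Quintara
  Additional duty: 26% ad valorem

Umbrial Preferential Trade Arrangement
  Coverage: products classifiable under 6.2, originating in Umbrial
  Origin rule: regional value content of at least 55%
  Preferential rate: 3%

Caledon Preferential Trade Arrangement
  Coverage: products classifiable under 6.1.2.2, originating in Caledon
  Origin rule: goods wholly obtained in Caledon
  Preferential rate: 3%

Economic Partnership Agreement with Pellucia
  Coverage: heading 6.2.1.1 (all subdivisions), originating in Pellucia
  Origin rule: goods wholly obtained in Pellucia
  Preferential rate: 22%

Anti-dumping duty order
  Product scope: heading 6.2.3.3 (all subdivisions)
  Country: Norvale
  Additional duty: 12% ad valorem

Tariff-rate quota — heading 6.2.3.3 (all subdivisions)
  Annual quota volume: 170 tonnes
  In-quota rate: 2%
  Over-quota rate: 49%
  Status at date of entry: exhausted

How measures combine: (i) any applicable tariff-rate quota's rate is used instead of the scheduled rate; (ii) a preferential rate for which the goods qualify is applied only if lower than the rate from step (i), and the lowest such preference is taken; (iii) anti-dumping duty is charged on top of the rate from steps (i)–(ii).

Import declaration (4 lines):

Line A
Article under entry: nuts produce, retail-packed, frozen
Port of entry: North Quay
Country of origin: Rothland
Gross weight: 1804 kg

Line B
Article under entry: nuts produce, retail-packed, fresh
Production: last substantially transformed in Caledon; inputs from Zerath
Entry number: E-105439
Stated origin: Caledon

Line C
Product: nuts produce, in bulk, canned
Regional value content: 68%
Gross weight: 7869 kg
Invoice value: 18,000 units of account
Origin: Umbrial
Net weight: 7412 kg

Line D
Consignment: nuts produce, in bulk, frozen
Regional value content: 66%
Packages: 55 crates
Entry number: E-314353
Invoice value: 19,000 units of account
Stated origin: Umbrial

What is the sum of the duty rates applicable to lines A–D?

Line A: nuts → 6.2; frozen → 6.2.2; retail-packed → 6.2.2.1. Scheduled 26%. No special measure applies. → 26%.
Line B: nuts → 6.2; fresh → 6.2.1; retail-packed → 6.2.1.1. Scheduled 20%. Caledon agreement on 6.1.2.2: 6.2.1.1 not covered. → 20%.
Line C: nuts → 6.2; canned → 6.2.4; in bulk → 6.2.4.1. Scheduled 2%. Umbrial agreement on 6.2: RVC ≥ 55% → 3% available; preference 3% not lower than 2% → no reduction. → 2%.
Line D: nuts → 6.2; frozen → 6.2.2; in bulk → 6.2.2.2. Scheduled 26%. Umbrial agreement on 6.2: RVC ≥ 55% → 3% available; preferential 3%. → 3%.
Sum: 26% + 20% + 2% + 3% = 51%.

51%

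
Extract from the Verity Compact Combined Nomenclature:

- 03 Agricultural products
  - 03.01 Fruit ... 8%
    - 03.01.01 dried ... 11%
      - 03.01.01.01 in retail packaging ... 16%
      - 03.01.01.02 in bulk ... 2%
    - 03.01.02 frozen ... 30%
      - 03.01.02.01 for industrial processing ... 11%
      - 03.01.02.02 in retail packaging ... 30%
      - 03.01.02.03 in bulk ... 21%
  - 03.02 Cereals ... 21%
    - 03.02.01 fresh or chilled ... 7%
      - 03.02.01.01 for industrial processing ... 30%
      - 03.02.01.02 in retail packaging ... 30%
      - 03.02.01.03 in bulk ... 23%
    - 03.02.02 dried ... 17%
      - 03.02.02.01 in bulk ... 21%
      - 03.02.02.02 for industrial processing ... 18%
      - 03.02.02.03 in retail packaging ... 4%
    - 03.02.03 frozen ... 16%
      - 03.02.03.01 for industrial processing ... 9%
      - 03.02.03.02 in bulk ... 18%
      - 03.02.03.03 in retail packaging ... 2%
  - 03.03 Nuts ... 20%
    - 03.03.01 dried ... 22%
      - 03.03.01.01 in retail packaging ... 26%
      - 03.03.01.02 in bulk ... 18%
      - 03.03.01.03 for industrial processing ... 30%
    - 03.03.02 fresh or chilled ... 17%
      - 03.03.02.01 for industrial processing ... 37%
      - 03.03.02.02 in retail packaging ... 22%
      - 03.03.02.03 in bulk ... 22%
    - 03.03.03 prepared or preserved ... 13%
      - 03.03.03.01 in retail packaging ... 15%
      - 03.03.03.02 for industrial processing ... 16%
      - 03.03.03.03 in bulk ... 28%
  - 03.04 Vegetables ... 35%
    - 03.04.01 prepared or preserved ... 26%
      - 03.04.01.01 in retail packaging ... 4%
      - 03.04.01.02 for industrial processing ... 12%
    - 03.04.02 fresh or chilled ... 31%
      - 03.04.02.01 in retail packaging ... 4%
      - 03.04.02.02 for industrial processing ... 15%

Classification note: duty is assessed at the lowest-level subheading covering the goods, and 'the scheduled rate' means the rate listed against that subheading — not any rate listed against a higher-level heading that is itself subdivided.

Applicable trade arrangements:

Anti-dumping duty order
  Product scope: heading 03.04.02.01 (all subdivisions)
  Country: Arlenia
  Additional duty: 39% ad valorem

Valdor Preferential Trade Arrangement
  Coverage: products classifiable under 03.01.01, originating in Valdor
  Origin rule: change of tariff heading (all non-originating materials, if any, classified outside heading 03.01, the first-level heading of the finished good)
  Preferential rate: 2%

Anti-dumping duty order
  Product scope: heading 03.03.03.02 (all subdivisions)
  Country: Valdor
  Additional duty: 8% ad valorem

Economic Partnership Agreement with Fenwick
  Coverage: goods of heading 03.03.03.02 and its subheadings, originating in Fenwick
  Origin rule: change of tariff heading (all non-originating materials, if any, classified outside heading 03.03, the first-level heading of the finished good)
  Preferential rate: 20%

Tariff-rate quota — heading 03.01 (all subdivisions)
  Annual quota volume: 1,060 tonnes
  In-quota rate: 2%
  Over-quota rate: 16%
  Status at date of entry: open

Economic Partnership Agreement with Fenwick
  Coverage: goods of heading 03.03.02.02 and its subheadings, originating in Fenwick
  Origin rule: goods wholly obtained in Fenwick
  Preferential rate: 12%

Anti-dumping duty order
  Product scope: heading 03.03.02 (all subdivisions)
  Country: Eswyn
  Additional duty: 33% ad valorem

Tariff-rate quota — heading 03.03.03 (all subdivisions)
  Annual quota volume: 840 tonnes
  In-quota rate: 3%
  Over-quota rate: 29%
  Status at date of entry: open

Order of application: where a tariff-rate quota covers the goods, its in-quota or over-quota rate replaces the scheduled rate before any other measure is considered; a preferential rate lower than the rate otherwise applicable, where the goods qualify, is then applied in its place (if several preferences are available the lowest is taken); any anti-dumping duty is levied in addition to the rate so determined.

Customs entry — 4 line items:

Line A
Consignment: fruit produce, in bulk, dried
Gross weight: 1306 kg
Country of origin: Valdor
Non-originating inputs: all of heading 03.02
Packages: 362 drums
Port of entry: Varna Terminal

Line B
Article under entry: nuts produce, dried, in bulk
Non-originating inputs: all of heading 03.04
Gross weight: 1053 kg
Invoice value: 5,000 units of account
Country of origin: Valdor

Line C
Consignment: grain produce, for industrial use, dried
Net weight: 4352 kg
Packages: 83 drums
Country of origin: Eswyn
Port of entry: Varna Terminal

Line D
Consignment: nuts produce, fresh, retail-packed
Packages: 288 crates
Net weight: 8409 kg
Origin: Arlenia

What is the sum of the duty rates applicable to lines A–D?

60%

Line A: fruit → 03.01; dried → 03.01.01; in bulk → 03.01.01.02. Scheduled 2%. quota on 03.01 open → in-quota 2%; Valdor agreement on 03.01.01: CTH met → 2% available; preference 2% not lower than 2% → no reduction. → 2%.
Line B: nuts → 03.03; dried → 03.03.01; in bulk → 03.03.01.02. Scheduled 18%. Valdor agreement on 03.01.01: 03.03.01.02 not covered. → 18%.
Line C: grain → 03.02; dried → 03.02.02; for industrial use → 03.02.02.02. Scheduled 18%. No special measure applies. → 18%.
Line D: nuts → 03.03; fresh → 03.03.02; retail-packed → 03.03.02.02. Scheduled 22%. No special measure applies. → 22%.
Sum: 2% + 18% + 18% + 22% = 60%.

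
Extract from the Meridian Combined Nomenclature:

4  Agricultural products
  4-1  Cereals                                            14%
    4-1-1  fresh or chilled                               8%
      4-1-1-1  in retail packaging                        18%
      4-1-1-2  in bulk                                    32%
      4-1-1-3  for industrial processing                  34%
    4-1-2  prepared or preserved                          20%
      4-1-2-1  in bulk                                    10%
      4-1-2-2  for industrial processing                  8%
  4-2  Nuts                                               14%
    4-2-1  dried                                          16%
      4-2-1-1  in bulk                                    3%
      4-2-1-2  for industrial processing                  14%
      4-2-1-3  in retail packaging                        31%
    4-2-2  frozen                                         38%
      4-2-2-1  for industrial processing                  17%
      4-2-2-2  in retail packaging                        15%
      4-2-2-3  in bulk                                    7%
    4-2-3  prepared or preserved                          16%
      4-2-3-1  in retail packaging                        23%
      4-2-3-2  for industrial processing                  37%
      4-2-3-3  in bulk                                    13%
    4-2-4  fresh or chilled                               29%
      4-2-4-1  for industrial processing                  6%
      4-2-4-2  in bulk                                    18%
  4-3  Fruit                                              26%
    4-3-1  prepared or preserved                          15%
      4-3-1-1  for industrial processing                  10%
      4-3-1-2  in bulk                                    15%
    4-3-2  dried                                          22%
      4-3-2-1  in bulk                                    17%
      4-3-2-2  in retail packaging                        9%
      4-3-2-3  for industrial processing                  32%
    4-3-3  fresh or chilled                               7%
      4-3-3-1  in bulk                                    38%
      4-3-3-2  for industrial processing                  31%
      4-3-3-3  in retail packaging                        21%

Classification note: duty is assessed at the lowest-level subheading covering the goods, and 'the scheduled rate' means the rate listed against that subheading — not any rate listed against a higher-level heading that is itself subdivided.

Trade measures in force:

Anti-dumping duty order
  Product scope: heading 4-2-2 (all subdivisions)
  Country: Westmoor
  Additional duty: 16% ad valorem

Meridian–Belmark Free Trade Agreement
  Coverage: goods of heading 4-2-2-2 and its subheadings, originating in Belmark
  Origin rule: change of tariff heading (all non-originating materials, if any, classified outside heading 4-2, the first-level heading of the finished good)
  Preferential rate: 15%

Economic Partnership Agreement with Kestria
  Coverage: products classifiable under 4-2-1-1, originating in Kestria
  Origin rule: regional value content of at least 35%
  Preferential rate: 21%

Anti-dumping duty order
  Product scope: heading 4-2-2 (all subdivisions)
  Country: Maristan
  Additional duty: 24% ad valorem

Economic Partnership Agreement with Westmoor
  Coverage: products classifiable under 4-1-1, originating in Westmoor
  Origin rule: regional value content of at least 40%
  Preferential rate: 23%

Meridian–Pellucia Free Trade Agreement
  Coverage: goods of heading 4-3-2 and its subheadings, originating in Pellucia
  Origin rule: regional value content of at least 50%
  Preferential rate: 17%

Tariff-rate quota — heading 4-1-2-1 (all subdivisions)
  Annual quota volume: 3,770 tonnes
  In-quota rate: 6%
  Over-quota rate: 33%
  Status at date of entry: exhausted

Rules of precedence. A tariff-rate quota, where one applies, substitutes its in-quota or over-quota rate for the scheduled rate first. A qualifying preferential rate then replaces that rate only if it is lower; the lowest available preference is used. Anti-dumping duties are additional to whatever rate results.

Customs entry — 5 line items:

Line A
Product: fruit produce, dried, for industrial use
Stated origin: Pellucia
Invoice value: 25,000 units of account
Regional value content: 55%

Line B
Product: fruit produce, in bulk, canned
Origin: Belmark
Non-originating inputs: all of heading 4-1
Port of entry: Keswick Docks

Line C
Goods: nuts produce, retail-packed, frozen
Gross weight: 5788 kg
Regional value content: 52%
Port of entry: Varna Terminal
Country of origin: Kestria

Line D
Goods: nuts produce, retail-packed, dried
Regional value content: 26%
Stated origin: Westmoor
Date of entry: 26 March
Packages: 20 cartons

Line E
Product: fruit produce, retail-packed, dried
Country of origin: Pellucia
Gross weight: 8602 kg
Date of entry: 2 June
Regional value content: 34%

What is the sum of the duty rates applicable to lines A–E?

Line A: fruit → 4-3; dried → 4-3-2; for industrial use → 4-3-2-3. Scheduled 32%. Pellucia agreement on 4-3-2: RVC ≥ 50% → 17% available; preferential 17%. → 17%.
Line B: fruit → 4-3; canned → 4-3-1; in bulk → 4-3-1-2. Scheduled 15%. Belmark agreement on 4-2-2-2: 4-3-1-2 not covered. → 15%.
Line C: nuts → 4-2; frozen → 4-2-2; retail-packed → 4-2-2-2. Scheduled 15%. Kestria agreement on 4-2-1-1: 4-2-2-2 not covered. → 15%.
Line D: nuts → 4-2; dried → 4-2-1; retail-packed → 4-2-1-3. Scheduled 31%. Westmoor agreement on 4-1-1: 4-2-1-3 not covered. → 31%.
Line E: fruit → 4-3; dried → 4-3-2; retail-packed → 4-3-2-2. Scheduled 9%. Pellucia agreement on 4-3-2: RVC < 50%. → 9%.
Sum: 17% + 15% + 15% + 31% + 9% = 87%.

87%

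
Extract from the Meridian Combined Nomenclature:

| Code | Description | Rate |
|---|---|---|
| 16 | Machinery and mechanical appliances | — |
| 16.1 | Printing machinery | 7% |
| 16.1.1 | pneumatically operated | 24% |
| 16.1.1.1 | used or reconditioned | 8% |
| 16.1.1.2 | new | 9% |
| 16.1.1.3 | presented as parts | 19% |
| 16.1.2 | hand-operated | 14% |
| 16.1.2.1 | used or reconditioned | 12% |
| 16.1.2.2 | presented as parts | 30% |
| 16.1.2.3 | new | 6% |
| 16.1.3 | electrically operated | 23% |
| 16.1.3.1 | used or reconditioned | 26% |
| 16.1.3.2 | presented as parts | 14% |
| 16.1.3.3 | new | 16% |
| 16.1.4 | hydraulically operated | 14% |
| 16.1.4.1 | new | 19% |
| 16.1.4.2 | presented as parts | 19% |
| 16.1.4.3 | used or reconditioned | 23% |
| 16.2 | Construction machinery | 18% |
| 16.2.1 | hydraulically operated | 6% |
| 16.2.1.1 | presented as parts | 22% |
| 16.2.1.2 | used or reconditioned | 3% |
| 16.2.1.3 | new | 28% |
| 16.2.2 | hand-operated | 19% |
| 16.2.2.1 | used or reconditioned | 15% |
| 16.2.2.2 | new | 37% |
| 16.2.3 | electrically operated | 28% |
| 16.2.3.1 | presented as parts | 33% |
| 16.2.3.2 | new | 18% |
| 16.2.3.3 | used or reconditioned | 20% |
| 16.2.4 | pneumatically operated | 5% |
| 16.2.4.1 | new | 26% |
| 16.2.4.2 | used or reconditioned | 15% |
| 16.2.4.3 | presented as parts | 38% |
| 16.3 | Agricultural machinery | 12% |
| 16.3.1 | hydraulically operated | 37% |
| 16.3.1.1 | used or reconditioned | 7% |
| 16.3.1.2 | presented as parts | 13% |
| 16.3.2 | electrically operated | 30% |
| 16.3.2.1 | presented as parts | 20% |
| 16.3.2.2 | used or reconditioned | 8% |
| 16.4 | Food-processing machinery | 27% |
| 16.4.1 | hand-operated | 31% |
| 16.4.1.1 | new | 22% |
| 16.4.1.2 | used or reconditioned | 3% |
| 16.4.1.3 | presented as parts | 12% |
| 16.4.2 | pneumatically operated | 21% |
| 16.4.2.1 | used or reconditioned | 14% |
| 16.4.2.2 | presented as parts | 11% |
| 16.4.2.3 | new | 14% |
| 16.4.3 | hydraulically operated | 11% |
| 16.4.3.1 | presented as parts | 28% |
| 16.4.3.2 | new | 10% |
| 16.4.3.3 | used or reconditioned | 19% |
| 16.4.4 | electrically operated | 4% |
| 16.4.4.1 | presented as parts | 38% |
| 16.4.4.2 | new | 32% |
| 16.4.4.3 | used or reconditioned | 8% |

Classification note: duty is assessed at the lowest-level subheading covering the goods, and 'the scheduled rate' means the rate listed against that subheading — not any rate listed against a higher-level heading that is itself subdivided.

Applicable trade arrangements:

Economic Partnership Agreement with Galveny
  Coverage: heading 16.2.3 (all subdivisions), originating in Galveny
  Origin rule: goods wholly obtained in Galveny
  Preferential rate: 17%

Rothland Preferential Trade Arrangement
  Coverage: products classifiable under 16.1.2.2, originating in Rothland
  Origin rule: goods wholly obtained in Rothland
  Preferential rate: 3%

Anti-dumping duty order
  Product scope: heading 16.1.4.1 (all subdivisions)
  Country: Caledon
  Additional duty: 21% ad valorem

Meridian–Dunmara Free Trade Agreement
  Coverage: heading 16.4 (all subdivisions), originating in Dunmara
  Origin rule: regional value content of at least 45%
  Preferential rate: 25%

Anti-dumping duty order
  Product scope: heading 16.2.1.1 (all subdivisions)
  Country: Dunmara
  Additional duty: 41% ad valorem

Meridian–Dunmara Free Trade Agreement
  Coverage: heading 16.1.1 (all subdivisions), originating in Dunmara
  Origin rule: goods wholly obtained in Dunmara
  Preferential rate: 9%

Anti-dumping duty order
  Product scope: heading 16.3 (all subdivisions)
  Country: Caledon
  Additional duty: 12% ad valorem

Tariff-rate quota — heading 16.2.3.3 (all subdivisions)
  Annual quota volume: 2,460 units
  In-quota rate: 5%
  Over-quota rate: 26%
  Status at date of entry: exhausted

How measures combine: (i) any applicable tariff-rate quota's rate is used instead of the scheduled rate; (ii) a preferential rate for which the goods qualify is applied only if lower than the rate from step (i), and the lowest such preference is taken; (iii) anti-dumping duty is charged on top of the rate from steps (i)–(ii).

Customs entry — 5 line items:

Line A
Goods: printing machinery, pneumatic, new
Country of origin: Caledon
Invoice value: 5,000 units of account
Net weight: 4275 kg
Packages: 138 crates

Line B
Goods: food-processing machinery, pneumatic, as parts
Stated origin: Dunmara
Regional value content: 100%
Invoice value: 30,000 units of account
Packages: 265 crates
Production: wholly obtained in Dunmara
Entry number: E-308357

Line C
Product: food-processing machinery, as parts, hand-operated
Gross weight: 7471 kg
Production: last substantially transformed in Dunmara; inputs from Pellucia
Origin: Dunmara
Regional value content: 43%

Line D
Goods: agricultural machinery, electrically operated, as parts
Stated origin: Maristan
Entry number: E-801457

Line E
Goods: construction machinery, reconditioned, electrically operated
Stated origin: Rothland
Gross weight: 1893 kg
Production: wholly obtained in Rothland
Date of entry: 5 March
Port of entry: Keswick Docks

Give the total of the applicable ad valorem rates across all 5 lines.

78%

Line A: printing → 16.1; pneumatic → 16.1.1; new → 16.1.1.2. Scheduled 9%. No special measure applies. → 9%.
Line B: food-processing → 16.4; pneumatic → 16.4.2; as parts → 16.4.2.2. Scheduled 11%. Dunmara agreement on 16.4: RVC ≥ 45% → 25% available; Dunmara agreement on 16.1.1: 16.4.2.2 not covered; preference 25% not lower than 11% → no reduction. → 11%.
Line C: food-processing → 16.4; hand-operated → 16.4.1; as parts → 16.4.1.3. Scheduled 12%. Dunmara agreement on 16.4: RVC < 45%; Dunmara agreement on 16.1.1: 16.4.1.3 not covered. → 12%.
Line D: agricultural → 16.3; electrically operated → 16.3.2; as parts → 16.3.2.1. Scheduled 20%. No special measure applies. → 20%.
Line E: construction → 16.2; electrically operated → 16.2.3; reconditioned → 16.2.3.3. Scheduled 20%. quota on 16.2.3.3 exhausted → over-quota 26%; Rothland agreement on 16.1.2.2: 16.2.3.3 not covered. → 26%.
Sum: 9% + 11% + 12% + 20% + 26% = 78%.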